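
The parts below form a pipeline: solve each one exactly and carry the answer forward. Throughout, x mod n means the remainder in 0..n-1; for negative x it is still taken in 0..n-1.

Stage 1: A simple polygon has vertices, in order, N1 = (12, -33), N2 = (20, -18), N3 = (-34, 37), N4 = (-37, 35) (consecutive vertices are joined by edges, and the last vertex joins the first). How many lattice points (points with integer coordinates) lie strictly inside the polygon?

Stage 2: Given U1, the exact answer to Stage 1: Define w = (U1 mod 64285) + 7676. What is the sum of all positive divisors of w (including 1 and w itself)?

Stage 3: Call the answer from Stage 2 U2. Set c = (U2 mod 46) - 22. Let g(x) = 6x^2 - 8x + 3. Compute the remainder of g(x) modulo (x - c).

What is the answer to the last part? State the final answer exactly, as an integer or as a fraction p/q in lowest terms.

2563

Stage 1: cross terms: (12*-18 - 20*-33)=444, (20*37 - -34*-18)=128, (-34*35 - -37*37)=179, (-37*-33 - 12*35)=801; twice the area = |1552| = 1552; area = 776; boundary points = 1 + 1 + 1 + 1 = 4; strictly interior points = area - boundary/2 + 1 = 775; answer 775
Stage 2: U1 = 775; w = 8451; 8451 = 3^3 * 313; sigma = (1 + 3 + 9 + 27) * (1 + 313) = 40 * 314 = 12560; answer 12560
Stage 3: U2 = 12560; c = -20; remainder = value at the root: 6*(-20)^2 - 8*(-20)^1 + 3 = (2400) + (160) + (3) = 2563; answer 2563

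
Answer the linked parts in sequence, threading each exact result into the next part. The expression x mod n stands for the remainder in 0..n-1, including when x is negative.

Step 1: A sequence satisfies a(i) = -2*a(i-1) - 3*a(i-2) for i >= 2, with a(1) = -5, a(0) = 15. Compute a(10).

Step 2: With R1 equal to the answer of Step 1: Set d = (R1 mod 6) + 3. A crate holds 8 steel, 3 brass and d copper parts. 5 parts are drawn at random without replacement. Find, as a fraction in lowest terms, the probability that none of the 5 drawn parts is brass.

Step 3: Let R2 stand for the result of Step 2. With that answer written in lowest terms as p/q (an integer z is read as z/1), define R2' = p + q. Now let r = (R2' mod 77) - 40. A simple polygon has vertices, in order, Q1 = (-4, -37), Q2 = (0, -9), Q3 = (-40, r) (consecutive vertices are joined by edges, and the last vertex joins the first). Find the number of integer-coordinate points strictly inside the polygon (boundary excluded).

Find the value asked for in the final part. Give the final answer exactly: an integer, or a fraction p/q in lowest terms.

572

Step 1: a(2) = -2*(-5) - 3*(15) = -35; iterating: a(2)=-35, a(3)=85, a(4)=-65, a(5)=-125, a(6)=445, a(7)=-515, a(8)=-305, a(9)=2155, a(10)=-3395; answer -3395
Step 2: R1 = -3395; d = 4; total draws C(15,5) = 3003; favorable C(12,5) = 792; P = 24/91; answer 24/91
Step 3: R2 = 24/91; threaded value p + q = 115; r = -2; cross terms: (-4*-9 - 0*-37)=36, (0*-2 - -40*-9)=-360, (-40*-37 - -4*-2)=1472; twice the area = |1148| = 1148; area = 574; boundary points = 4 + 1 + 1 = 6; strictly interior points = area - boundary/2 + 1 = 572; answer 572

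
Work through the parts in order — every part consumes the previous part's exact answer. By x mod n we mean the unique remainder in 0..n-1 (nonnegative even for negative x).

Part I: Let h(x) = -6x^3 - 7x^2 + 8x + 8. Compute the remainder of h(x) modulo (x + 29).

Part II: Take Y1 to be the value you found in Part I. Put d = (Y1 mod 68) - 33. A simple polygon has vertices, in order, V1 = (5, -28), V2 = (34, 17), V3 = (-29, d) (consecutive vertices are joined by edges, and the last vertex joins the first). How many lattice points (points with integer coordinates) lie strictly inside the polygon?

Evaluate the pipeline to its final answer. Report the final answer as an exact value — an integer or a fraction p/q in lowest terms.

Part I: remainder = value at the root: -6*(-29)^3 - 7*(-29)^2 + 8*(-29)^1 + 8 = (146334) + (-5887) + (-232) + (8) = 140223; answer 140223
Part II: Y1 = 140223; d = -26; cross terms: (5*17 - 34*-28)=1037, (34*-26 - -29*17)=-391, (-29*-28 - 5*-26)=942; twice the area = |1588| = 1588; area = 794; boundary points = 1 + 1 + 2 = 4; strictly interior points = area - boundary/2 + 1 = 793; answer 793

793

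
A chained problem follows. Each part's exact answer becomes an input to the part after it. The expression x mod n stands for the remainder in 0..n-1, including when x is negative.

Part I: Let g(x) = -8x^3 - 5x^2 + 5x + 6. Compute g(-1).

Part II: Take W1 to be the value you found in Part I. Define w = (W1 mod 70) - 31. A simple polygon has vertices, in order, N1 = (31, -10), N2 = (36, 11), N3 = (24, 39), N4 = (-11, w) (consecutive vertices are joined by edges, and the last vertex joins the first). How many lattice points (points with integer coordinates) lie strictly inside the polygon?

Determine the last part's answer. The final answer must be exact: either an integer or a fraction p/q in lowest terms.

Part I: -8*(-1)^3 - 5*(-1)^2 + 5*(-1)^1 + 6 = (8) + (-5) + (-5) + (6) = 4; answer 4
Part II: W1 = 4; w = -27; cross terms: (31*11 - 36*-10)=701, (36*39 - 24*11)=1140, (24*-27 - -11*39)=-219, (-11*-10 - 31*-27)=947; twice the area = |2569| = 2569; area = 2569/2; boundary points = 1 + 4 + 1 + 1 = 7; strictly interior points = area - boundary/2 + 1 = 1282; answer 1282

1282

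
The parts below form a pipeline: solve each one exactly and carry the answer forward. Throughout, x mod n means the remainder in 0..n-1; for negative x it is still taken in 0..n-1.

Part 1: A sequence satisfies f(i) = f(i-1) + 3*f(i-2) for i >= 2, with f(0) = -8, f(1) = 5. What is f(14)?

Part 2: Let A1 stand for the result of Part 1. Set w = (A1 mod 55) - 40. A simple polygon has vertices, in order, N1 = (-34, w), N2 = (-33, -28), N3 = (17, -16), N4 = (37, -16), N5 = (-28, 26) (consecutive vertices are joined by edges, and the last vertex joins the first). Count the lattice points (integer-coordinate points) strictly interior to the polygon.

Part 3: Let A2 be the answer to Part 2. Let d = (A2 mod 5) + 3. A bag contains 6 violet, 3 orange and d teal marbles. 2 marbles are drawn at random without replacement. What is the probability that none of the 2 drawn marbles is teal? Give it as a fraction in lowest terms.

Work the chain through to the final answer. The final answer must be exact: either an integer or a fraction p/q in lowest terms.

Part 1: f(2) = 1*(5) + 3*(-8) = -19; iterating: f(2)=-19, f(3)=-4, f(4)=-61, f(5)=-73, f(6)=-256, f(7)=-475, f(8)=-1243, f(9)=-2668, f(10)=-6397, f(11)=-14401, f(12)=-33592, f(13)=-76795, f(14)=-177571; answer -177571
Part 2: A1 = -177571; w = -16; cross terms: (-34*-28 - -33*-16)=424, (-33*-16 - 17*-28)=1004, (17*-16 - 37*-16)=320, (37*26 - -28*-16)=514, (-28*-16 - -34*26)=1332; twice the area = |3594| = 3594; area = 1797; boundary points = 1 + 2 + 20 + 1 + 6 = 30; strictly interior points = area - boundary/2 + 1 = 1783; answer 1783
Part 3: A2 = 1783; d = 6; total draws C(15,2) = 105; favorable C(9,2) = 36; P = 12/35; answer 12/35

12/35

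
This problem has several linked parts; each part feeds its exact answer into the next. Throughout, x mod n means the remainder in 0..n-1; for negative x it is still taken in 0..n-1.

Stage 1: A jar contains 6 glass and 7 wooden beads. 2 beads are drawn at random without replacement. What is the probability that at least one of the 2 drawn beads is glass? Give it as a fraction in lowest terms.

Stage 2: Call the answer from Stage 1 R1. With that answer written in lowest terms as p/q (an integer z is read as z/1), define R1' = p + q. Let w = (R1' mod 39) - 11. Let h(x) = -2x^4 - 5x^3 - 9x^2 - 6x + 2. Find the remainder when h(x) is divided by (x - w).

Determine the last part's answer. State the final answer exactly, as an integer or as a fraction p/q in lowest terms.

Stage 1: total draws C(13,2) = 78; complement C(7,2) = 21; favorable 78 - 21 = 57; P = 19/26; answer 19/26
Stage 2: R1 = 19/26; threaded value p + q = 45; w = -5; remainder = value at the root: -2*(-5)^4 - 5*(-5)^3 - 9*(-5)^2 - 6*(-5)^1 + 2 = (-1250) + (625) + (-225) + (30) + (2) = -818; answer -818

-818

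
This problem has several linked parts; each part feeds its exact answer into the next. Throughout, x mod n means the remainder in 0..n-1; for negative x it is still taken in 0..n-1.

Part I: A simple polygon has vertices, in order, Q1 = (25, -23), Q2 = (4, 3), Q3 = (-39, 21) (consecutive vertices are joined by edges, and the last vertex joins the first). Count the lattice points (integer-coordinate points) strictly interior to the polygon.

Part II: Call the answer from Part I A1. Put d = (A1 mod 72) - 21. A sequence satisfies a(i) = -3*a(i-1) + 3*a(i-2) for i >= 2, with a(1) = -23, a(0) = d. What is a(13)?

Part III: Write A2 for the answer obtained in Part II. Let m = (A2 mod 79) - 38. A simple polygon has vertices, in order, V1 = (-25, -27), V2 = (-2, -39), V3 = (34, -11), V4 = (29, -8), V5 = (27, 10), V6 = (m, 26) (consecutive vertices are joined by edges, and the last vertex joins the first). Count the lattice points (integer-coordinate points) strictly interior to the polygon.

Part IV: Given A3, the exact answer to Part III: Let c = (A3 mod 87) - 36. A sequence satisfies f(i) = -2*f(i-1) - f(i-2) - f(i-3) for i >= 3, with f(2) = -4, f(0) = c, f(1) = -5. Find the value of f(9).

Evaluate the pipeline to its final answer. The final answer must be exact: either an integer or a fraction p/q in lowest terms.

Part I: cross terms: (25*3 - 4*-23)=167, (4*21 - -39*3)=201, (-39*-23 - 25*21)=372; twice the area = |740| = 740; area = 370; boundary points = 1 + 1 + 4 = 6; strictly interior points = area - boundary/2 + 1 = 368; answer 368
Part II: A1 = 368; d = -13; a(2) = -3*(-23) + 3*(-13) = 30; iterating: a(2)=30, a(3)=-159, a(4)=567, a(5)=-2178, a(6)=8235, a(7)=-31239, a(8)=118422, a(9)=-448983, a(10)=1702215, a(11)=-6453594, a(12)=24467427, a(13)=-92763063; answer -92763063
Part III: A2 = -92763063; m = -37; cross terms: (-25*-39 - -2*-27)=921, (-2*-11 - 34*-39)=1348, (34*-8 - 29*-11)=47, (29*10 - 27*-8)=506, (27*26 - -37*10)=1072, (-37*-27 - -25*26)=1649; twice the area = |5543| = 5543; area = 5543/2; boundary points = 1 + 4 + 1 + 2 + 16 + 1 = 25; strictly interior points = area - boundary/2 + 1 = 2760; answer 2760
Part IV: A3 = 2760; c = 27; f(3) = -2*(-4) - 1*(-5) - 1*(27) = -14; iterating: f(3)=-14, f(4)=37, f(5)=-56, f(6)=89, f(7)=-159, f(8)=285, f(9)=-500; answer -500

-500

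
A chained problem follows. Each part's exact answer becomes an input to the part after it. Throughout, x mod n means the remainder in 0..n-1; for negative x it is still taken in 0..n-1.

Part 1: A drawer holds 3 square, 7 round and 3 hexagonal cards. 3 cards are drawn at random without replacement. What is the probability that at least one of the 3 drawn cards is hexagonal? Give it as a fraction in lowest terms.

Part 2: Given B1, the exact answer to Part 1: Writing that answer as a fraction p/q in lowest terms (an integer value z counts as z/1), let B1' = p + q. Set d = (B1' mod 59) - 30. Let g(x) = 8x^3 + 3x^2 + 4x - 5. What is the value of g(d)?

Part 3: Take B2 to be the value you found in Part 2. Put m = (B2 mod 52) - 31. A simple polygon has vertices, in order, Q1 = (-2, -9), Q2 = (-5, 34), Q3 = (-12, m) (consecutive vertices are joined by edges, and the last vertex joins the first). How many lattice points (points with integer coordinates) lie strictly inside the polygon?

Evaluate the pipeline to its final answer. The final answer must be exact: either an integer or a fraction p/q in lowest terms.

Part 1: total draws C(13,3) = 286; complement C(10,3) = 120; favorable 286 - 120 = 166; P = 83/143; answer 83/143
Part 2: B1 = 83/143; threaded value p + q = 226; d = 19; 8*(19)^3 + 3*(19)^2 + 4*(19)^1 - 5 = (54872) + (1083) + (76) + (-5) = 56026; answer 56026
Part 3: B2 = 56026; m = -9; cross terms: (-2*34 - -5*-9)=-113, (-5*-9 - -12*34)=453, (-12*-9 - -2*-9)=90; twice the area = |430| = 430; area = 215; boundary points = 1 + 1 + 10 = 12; strictly interior points = area - boundary/2 + 1 = 210; answer 210

210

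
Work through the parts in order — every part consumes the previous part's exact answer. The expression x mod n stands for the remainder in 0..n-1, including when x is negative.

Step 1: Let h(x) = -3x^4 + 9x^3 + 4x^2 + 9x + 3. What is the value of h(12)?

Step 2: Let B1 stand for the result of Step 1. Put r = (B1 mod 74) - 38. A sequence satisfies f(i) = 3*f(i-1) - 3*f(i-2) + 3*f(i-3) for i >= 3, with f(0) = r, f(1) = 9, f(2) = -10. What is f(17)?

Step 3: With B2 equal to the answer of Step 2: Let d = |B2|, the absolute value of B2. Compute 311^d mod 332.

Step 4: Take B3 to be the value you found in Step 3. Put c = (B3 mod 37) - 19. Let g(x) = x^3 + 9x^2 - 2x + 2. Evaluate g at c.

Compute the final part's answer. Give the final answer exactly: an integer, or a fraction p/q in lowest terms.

Step 1: -3*(12)^4 + 9*(12)^3 + 4*(12)^2 + 9*(12)^1 + 3 = (-62208) + (15552) + (576) + (108) + (3) = -45969; answer -45969
Step 2: B1 = -45969; r = 21; f(3) = 3*(-10) - 3*(9) + 3*(21) = 6; iterating: f(3)=6, f(4)=75, f(5)=177, f(6)=324, f(7)=666, f(8)=1557, f(9)=3645, f(10)=8262, f(11)=18522, f(12)=41715, f(13)=94365, f(14)=213516, f(15)=482598, f(16)=1090341, f(17)=2463777; answer 2463777
Step 3: B2 = 2463777; d = 2463777; squarings mod 332: 311^1=311, 311^2=109, 311^4=261, 311^8=61, 311^16=69, 311^32=113, 311^64=153, 311^128=169, 311^256=9, 311^512=81, 311^1024=253, 311^2048=265, 311^4096=173, 311^8192=49, 311^16384=77, 311^32768=285, 311^65536=217, 311^131072=277, 311^262144=37, 311^524288=41, 311^1048576=21, 311^2097152=109; 311^2463777 = 311^1 * 311^32 * 311^2048 * 311^4096 * 311^32768 * 311^65536 * 311^262144 * 311^2097152 = 163 (mod 332); answer 163
Step 4: B3 = 163; c = -4; 1*(-4)^3 + 9*(-4)^2 - 2*(-4)^1 + 2 = (-64) + (144) + (8) + (2) = 90; answer 90

90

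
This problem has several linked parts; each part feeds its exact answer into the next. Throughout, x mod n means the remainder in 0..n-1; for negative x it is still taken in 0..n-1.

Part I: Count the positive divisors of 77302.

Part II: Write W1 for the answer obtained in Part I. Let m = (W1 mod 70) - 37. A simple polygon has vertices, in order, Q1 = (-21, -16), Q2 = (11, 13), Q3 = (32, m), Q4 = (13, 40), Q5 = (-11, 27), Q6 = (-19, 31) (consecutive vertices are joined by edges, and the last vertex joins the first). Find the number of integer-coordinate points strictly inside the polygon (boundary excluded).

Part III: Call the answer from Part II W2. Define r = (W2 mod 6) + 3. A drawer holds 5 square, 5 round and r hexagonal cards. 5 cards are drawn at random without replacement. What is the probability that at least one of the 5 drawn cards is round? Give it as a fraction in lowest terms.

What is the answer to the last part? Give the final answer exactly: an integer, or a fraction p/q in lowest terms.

1349/1547

Part I: 77302 = 2 * 38651; number of divisors = (1+1) * (1+1) = 4; answer 4
Part II: W1 = 4; m = -33; cross terms: (-21*13 - 11*-16)=-97, (11*-33 - 32*13)=-779, (32*40 - 13*-33)=1709, (13*27 - -11*40)=791, (-11*31 - -19*27)=172, (-19*-16 - -21*31)=955; twice the area = |2751| = 2751; area = 2751/2; boundary points = 1 + 1 + 1 + 1 + 4 + 1 = 9; strictly interior points = area - boundary/2 + 1 = 1372; answer 1372
Part III: W2 = 1372; r = 7; total draws C(17,5) = 6188; complement C(12,5) = 792; favorable 6188 - 792 = 5396; P = 1349/1547; answer 1349/1547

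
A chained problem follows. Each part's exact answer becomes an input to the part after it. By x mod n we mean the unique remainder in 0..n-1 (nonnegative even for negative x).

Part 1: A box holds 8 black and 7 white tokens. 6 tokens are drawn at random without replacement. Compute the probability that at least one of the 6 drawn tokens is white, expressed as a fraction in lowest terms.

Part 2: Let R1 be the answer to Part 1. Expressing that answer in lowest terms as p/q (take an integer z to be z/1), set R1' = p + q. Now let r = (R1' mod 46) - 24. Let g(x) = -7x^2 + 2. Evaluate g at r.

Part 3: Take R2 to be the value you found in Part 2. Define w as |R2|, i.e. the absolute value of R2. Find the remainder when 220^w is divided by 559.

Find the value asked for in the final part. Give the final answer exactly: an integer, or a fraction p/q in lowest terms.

Part 1: total draws C(15,6) = 5005; complement C(8,6) = 28; favorable 5005 - 28 = 4977; P = 711/715; answer 711/715
Part 2: R1 = 711/715; threaded value p + q = 1426; r = -24; -7*(-24)^2 + 2 = (-4032) + (2) = -4030; answer -4030
Part 3: R2 = -4030; w = 4030; squarings mod 559: 220^1=220, 220^2=326, 220^4=66, 220^8=443, 220^16=40, 220^32=482, 220^64=339, 220^128=326, 220^256=66, 220^512=443, 220^1024=40, 220^2048=482; 220^4030 = 220^2 * 220^4 * 220^8 * 220^16 * 220^32 * 220^128 * 220^256 * 220^512 * 220^1024 * 220^2048 = 547 (mod 559); answer 547

547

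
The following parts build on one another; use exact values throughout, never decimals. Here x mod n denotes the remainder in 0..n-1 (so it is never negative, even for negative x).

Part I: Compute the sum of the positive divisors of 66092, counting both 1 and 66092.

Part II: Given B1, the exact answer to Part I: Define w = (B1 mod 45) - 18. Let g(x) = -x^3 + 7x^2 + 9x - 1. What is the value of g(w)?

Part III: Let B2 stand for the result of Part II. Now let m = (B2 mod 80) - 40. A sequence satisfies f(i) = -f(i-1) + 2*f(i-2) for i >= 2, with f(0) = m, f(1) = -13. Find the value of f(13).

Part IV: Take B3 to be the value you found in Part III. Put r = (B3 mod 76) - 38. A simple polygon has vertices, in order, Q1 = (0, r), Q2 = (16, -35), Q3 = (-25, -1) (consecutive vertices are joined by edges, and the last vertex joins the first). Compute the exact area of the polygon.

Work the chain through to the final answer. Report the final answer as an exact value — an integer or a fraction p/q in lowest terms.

Part I: 66092 = 2^2 * 13 * 31 * 41; sigma = (1 + 2 + 4) * (1 + 13) * (1 + 31) * (1 + 41) = 7 * 14 * 32 * 42 = 131712; answer 131712
Part II: B1 = 131712; w = 24; -1*(24)^3 + 7*(24)^2 + 9*(24)^1 - 1 = (-13824) + (4032) + (216) + (-1) = -9577; answer -9577
Part III: B2 = -9577; m = -17; f(2) = -1*(-13) + 2*(-17) = -21; iterating: f(2)=-21, f(3)=-5, f(4)=-37, f(5)=27, f(6)=-101, f(7)=155, f(8)=-357, f(9)=667, f(10)=-1381, f(11)=2715, f(12)=-5477, f(13)=10907; answer 10907
Part IV: B3 = 10907; r = 1; cross terms: (0*-35 - 16*1)=-16, (16*-1 - -25*-35)=-891, (-25*1 - 0*-1)=-25; twice the area = |-932| = 932; area = 466; answer 466

466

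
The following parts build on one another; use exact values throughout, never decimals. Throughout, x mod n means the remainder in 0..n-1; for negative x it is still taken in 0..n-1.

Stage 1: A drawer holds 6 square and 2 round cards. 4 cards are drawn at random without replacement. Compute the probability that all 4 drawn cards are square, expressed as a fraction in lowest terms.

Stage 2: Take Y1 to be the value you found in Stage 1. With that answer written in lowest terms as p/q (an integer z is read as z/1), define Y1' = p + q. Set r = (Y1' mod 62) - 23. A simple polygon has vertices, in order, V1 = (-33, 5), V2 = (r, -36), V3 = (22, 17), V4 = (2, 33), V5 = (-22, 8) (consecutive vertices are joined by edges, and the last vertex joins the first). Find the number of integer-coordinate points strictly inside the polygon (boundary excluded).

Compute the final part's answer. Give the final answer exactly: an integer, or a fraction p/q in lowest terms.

Stage 1: total draws C(8,4) = 70; favorable C(6,4) = 15; P = 3/14; answer 3/14
Stage 2: Y1 = 3/14; threaded value p + q = 17; r = -6; cross terms: (-33*-36 - -6*5)=1218, (-6*17 - 22*-36)=690, (22*33 - 2*17)=692, (2*8 - -22*33)=742, (-22*5 - -33*8)=154; twice the area = |3496| = 3496; area = 1748; boundary points = 1 + 1 + 4 + 1 + 1 = 8; strictly interior points = area - boundary/2 + 1 = 1745; answer 1745

1745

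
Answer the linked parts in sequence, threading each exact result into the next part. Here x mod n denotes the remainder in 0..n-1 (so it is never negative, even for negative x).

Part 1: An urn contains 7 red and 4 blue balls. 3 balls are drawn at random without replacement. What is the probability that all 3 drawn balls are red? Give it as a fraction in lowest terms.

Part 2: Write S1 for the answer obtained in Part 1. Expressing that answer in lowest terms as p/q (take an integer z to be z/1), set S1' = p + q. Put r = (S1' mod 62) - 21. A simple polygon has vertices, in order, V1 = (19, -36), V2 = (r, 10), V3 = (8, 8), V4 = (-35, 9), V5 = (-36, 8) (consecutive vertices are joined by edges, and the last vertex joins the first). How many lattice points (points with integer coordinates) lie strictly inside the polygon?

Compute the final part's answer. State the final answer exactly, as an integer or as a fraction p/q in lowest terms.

Part 1: total draws C(11,3) = 165; favorable C(7,3) = 35; P = 7/33; answer 7/33
Part 2: S1 = 7/33; threaded value p + q = 40; r = 19; cross terms: (19*10 - 19*-36)=874, (19*8 - 8*10)=72, (8*9 - -35*8)=352, (-35*8 - -36*9)=44, (-36*-36 - 19*8)=1144; twice the area = |2486| = 2486; area = 1243; boundary points = 46 + 1 + 1 + 1 + 11 = 60; strictly interior points = area - boundary/2 + 1 = 1214; answer 1214

1214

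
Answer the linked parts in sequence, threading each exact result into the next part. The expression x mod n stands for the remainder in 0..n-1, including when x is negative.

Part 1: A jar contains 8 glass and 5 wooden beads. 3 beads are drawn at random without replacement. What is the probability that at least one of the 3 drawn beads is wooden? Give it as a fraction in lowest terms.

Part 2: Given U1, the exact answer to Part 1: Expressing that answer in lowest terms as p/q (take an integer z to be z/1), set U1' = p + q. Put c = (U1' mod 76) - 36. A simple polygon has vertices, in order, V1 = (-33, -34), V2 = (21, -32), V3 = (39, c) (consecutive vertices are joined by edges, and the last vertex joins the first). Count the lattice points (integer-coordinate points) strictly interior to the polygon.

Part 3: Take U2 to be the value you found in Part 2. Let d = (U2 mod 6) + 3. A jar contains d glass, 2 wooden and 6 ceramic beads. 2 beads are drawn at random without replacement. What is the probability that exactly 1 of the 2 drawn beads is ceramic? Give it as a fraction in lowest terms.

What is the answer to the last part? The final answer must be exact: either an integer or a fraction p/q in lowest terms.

48/91

Part 1: total draws C(13,3) = 286; complement C(8,3) = 56; favorable 286 - 56 = 230; P = 115/143; answer 115/143
Part 2: U1 = 115/143; threaded value p + q = 258; c = -6; cross terms: (-33*-32 - 21*-34)=1770, (21*-6 - 39*-32)=1122, (39*-34 - -33*-6)=-1524; twice the area = |1368| = 1368; area = 684; boundary points = 2 + 2 + 4 = 8; strictly interior points = area - boundary/2 + 1 = 681; answer 681
Part 3: U2 = 681; d = 6; total draws C(14,2) = 91; favorable C(6,1)*C(8,1) = 48; P = 48/91; answer 48/91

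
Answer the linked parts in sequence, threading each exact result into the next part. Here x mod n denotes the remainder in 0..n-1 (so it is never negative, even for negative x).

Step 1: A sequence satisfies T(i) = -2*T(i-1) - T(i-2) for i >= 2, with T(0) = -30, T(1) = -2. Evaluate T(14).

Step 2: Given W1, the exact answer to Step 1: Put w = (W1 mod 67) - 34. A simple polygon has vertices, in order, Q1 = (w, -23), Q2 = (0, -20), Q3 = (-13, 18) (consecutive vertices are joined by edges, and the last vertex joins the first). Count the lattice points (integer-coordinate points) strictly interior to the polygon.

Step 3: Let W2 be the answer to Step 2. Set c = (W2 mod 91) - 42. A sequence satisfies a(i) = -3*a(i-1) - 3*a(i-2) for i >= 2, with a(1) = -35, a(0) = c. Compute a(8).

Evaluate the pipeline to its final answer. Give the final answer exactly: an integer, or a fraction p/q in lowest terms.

810

Step 1: T(2) = -2*(-2) - 1*(-30) = 34; iterating: T(2)=34, T(3)=-66, T(4)=98, T(5)=-130, T(6)=162, T(7)=-194, T(8)=226, T(9)=-258, T(10)=290, T(11)=-322, T(12)=354, T(13)=-386, T(14)=418; answer 418
Step 2: W1 = 418; w = -18; cross terms: (-18*-20 - 0*-23)=360, (0*18 - -13*-20)=-260, (-13*-23 - -18*18)=623; twice the area = |723| = 723; area = 723/2; boundary points = 3 + 1 + 1 = 5; strictly interior points = area - boundary/2 + 1 = 360; answer 360
Step 3: W2 = 360; c = 45; a(2) = -3*(-35) - 3*(45) = -30; iterating: a(2)=-30, a(3)=195, a(4)=-495, a(5)=900, a(6)=-1215, a(7)=945, a(8)=810; answer 810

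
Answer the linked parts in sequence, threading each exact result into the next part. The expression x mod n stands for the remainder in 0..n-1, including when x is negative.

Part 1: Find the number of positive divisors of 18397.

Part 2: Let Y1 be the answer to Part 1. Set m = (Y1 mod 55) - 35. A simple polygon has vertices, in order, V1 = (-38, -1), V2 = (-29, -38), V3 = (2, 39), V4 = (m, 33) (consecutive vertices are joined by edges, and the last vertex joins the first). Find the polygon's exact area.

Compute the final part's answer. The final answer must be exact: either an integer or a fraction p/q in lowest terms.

Part 1: 18397 is prime, so its only divisors are 1 and 18397; count = 2; answer 2
Part 2: Y1 = 2; m = -33; cross terms: (-38*-38 - -29*-1)=1415, (-29*39 - 2*-38)=-1055, (2*33 - -33*39)=1353, (-33*-1 - -38*33)=1287; twice the area = |3000| = 3000; area = 1500; answer 1500

1500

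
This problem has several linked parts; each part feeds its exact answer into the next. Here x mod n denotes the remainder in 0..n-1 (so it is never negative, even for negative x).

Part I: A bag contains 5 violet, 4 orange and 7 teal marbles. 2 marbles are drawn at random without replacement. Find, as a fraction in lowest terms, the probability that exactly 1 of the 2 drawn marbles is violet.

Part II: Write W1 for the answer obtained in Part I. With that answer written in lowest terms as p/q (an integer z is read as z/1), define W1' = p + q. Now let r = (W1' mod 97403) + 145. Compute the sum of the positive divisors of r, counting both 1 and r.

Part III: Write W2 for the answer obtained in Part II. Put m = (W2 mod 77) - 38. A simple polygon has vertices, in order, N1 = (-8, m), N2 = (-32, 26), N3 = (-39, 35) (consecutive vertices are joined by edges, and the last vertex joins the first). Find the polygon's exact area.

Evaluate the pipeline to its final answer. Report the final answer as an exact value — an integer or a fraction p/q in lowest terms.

Part I: total draws C(16,2) = 120; favorable C(5,1)*C(11,1) = 55; P = 11/24; answer 11/24
Part II: W1 = 11/24; threaded value p + q = 35; r = 180; 180 = 2^2 * 3^2 * 5; sigma = (1 + 2 + 4) * (1 + 3 + 9) * (1 + 5) = 7 * 13 * 6 = 546; answer 546
Part III: W2 = 546; m = -31; cross terms: (-8*26 - -32*-31)=-1200, (-32*35 - -39*26)=-106, (-39*-31 - -8*35)=1489; twice the area = |183| = 183; area = 183/2; answer 183/2

183/2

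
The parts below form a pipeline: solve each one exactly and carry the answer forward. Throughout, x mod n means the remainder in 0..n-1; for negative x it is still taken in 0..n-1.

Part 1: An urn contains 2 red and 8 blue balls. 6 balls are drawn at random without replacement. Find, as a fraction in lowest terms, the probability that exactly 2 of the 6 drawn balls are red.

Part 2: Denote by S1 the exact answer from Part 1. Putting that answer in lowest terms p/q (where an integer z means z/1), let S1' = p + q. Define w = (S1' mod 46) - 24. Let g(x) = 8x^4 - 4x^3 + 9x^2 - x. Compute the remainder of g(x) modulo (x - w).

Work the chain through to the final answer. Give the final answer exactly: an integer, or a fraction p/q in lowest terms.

1315620

Part 1: total draws C(10,6) = 210; favorable C(2,2)*C(8,4) = 70; P = 1/3; answer 1/3
Part 2: S1 = 1/3; threaded value p + q = 4; w = -20; remainder = value at the root: 8*(-20)^4 - 4*(-20)^3 + 9*(-20)^2 - 1*(-20)^1 = (1280000) + (32000) + (3600) + (20) = 1315620; answer 1315620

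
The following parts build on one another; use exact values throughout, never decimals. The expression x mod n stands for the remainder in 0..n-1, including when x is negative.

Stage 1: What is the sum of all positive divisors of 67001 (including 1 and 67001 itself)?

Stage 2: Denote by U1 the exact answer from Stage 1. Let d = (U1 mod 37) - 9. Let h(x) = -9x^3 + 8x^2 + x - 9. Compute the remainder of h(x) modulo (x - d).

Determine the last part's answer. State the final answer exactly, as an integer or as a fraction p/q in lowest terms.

-68789

Stage 1: 67001 = 11 * 6091; sigma = (1 + 11) * (1 + 6091) = 12 * 6092 = 73104; answer 73104
Stage 2: U1 = 73104; d = 20; remainder = value at the root: -9*(20)^3 + 8*(20)^2 + 1*(20)^1 - 9 = (-72000) + (3200) + (20) + (-9) = -68789; answer -68789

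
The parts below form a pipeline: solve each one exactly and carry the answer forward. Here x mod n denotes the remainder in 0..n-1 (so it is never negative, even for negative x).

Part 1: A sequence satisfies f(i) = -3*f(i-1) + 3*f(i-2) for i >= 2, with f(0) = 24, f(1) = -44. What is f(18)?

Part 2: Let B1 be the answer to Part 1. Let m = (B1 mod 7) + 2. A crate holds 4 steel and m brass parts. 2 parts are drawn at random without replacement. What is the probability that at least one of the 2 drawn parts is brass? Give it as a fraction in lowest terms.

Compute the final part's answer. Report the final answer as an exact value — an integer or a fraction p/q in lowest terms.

Part 1: f(2) = -3*(-44) + 3*(24) = 204; iterating: f(2)=204, f(3)=-744, f(4)=2844, f(5)=-10764, f(6)=40824, f(7)=-154764, f(8)=586764, f(9)=-2224584, f(10)=8434044, f(11)=-31975884, f(12)=121229784, f(13)=-459617004, f(14)=1742540364, f(15)=-6606472104, f(16)=25047037404, f(17)=-94960528524, f(18)=360022697784; answer 360022697784
Part 2: B1 = 360022697784; m = 3; total draws C(7,2) = 21; complement C(4,2) = 6; favorable 21 - 6 = 15; P = 5/7; answer 5/7

5/7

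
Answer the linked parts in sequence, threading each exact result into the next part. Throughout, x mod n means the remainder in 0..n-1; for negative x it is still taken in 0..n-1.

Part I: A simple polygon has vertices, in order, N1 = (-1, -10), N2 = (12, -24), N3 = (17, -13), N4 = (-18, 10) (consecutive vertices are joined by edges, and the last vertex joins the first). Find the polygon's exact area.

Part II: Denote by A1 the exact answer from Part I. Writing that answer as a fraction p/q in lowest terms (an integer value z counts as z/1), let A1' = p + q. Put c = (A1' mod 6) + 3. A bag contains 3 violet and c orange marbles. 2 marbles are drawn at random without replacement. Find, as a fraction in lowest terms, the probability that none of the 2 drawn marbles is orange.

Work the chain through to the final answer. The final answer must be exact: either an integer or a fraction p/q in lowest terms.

Part I: cross terms: (-1*-24 - 12*-10)=144, (12*-13 - 17*-24)=252, (17*10 - -18*-13)=-64, (-18*-10 - -1*10)=190; twice the area = |522| = 522; area = 261; answer 261
Part II: A1 = 261; threaded value p + q = 262; c = 7; total draws C(10,2) = 45; favorable C(3,2) = 3; P = 1/15; answer 1/15

1/15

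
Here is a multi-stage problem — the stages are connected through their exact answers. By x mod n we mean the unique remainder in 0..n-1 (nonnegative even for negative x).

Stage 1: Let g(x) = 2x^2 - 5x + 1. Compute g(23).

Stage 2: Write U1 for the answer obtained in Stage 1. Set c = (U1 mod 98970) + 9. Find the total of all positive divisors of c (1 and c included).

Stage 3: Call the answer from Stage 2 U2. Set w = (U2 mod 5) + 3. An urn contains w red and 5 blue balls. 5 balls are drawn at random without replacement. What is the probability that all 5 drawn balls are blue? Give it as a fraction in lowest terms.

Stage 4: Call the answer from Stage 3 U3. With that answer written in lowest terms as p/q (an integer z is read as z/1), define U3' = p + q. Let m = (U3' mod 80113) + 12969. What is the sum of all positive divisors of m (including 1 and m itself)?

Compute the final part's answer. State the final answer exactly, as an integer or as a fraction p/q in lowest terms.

Stage 1: 2*(23)^2 - 5*(23)^1 + 1 = (1058) + (-115) + (1) = 944; answer 944
Stage 2: U1 = 944; c = 953; 953 is prime, so its only divisors are 1 and 953; sigma = 1 + 953 = 954; answer 954
Stage 3: U2 = 954; w = 7; total draws C(12,5) = 792; favorable C(5,5) = 1; P = 1/792; answer 1/792
Stage 4: U3 = 1/792; threaded value p + q = 793; m = 13762; 13762 = 2 * 7 * 983; sigma = (1 + 2) * (1 + 7) * (1 + 983) = 3 * 8 * 984 = 23616; answer 23616

23616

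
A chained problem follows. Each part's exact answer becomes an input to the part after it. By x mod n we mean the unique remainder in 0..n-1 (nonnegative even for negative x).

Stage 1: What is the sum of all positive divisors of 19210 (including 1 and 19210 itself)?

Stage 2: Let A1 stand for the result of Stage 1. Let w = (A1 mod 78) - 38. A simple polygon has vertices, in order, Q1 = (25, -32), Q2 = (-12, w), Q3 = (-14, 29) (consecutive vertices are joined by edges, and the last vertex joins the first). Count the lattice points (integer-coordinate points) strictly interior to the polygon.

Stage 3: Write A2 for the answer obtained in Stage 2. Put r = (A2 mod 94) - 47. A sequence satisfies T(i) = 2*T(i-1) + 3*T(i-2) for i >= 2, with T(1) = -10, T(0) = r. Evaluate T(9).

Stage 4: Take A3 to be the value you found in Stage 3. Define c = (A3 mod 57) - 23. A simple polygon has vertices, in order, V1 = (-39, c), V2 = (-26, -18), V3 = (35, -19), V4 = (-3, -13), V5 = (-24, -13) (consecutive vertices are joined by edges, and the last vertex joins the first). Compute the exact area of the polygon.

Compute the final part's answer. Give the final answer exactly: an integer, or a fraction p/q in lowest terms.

Stage 1: 19210 = 2 * 5 * 17 * 113; sigma = (1 + 2) * (1 + 5) * (1 + 17) * (1 + 113) = 3 * 6 * 18 * 114 = 36936; answer 36936
Stage 2: A1 = 36936; w = 4; cross terms: (25*4 - -12*-32)=-284, (-12*29 - -14*4)=-292, (-14*-32 - 25*29)=-277; twice the area = |-853| = 853; area = 853/2; boundary points = 1 + 1 + 1 = 3; strictly interior points = area - boundary/2 + 1 = 426; answer 426
Stage 3: A2 = 426; r = 3; T(2) = 2*(-10) + 3*(3) = -11; iterating: T(2)=-11, T(3)=-52, T(4)=-137, T(5)=-430, T(6)=-1271, T(7)=-3832, T(8)=-11477, T(9)=-34450; answer -34450
Stage 4: A3 = -34450; c = 12; cross terms: (-39*-18 - -26*12)=1014, (-26*-19 - 35*-18)=1124, (35*-13 - -3*-19)=-512, (-3*-13 - -24*-13)=-273, (-24*12 - -39*-13)=-795; twice the area = |558| = 558; area = 279; answer 279

279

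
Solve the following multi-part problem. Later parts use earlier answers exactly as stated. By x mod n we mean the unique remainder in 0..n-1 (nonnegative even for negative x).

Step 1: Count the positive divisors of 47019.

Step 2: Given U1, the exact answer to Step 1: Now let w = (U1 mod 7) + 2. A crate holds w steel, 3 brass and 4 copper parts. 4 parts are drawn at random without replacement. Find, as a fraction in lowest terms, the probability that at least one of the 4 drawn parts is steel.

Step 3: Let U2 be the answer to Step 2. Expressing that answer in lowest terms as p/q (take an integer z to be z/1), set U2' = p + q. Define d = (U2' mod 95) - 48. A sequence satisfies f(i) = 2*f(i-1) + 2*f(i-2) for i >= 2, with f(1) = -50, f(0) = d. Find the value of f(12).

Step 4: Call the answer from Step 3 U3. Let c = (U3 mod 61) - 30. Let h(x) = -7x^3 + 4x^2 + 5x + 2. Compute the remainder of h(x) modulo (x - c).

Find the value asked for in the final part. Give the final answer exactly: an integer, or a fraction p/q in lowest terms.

-134728

Step 1: 47019 = 3 * 7 * 2239; number of divisors = (1+1) * (1+1) * (1+1) = 8; answer 8
Step 2: U1 = 8; w = 3; total draws C(10,4) = 210; complement C(7,4) = 35; favorable 210 - 35 = 175; P = 5/6; answer 5/6
Step 3: U2 = 5/6; threaded value p + q = 11; d = -37; f(2) = 2*(-50) + 2*(-37) = -174; iterating: f(2)=-174, f(3)=-448, f(4)=-1244, f(5)=-3384, f(6)=-9256, f(7)=-25280, f(8)=-69072, f(9)=-188704, f(10)=-515552, f(11)=-1408512, f(12)=-3848128; answer -3848128
Step 4: U3 = -3848128; c = 27; remainder = value at the root: -7*(27)^3 + 4*(27)^2 + 5*(27)^1 + 2 = (-137781) + (2916) + (135) + (2) = -134728; answer -134728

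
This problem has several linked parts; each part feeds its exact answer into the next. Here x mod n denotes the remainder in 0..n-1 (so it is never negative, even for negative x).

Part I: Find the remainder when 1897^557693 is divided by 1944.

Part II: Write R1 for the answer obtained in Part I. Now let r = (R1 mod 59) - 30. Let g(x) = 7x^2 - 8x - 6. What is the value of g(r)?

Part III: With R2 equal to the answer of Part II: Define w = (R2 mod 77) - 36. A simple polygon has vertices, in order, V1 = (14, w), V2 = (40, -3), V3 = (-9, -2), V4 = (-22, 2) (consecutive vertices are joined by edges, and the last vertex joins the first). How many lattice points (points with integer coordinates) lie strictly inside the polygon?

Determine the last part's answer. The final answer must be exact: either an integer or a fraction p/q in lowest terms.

Part I: squarings mod 1944: 1897^1=1897, 1897^2=265, 1897^4=241, 1897^8=1705, 1897^16=745, 1897^32=985, 1897^64=169, 1897^128=1345, 1897^256=1105, 1897^512=193, 1897^1024=313, 1897^2048=769, 1897^4096=385, 1897^8192=481, 1897^16384=25, 1897^32768=625, 1897^65536=1825, 1897^131072=553, 1897^262144=601, 1897^524288=1561; 1897^557693 = 1897^1 * 1897^4 * 1897^8 * 1897^16 * 1897^32 * 1897^64 * 1897^512 * 1897^32768 * 1897^524288 = 1705 (mod 1944); answer 1705
Part II: R1 = 1705; r = 23; 7*(23)^2 - 8*(23)^1 - 6 = (3703) + (-184) + (-6) = 3513; answer 3513
Part III: R2 = 3513; w = 12; cross terms: (14*-3 - 40*12)=-522, (40*-2 - -9*-3)=-107, (-9*2 - -22*-2)=-62, (-22*12 - 14*2)=-292; twice the area = |-983| = 983; area = 983/2; boundary points = 1 + 1 + 1 + 2 = 5; strictly interior points = area - boundary/2 + 1 = 490; answer 490

490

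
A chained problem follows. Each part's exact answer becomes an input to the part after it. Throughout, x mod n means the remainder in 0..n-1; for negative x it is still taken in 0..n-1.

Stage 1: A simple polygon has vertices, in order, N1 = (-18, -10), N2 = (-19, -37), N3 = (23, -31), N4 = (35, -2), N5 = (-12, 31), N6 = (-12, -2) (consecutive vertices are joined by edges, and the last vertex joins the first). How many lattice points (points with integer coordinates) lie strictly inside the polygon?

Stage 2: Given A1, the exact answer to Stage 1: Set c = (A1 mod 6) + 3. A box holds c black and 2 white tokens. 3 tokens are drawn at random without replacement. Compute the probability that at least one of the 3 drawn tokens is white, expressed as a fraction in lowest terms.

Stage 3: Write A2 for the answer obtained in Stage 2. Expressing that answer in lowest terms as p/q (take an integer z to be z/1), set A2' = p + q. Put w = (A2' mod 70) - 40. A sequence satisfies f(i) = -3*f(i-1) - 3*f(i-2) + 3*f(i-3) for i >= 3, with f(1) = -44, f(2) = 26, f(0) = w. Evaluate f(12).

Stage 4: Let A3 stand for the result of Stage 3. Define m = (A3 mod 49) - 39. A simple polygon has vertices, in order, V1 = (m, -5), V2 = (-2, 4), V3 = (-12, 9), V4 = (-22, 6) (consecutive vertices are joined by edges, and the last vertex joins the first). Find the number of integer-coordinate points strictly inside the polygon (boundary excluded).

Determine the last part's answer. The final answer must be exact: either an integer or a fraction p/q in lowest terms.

141

Stage 1: cross terms: (-18*-37 - -19*-10)=476, (-19*-31 - 23*-37)=1440, (23*-2 - 35*-31)=1039, (35*31 - -12*-2)=1061, (-12*-2 - -12*31)=396, (-12*-10 - -18*-2)=84; twice the area = |4496| = 4496; area = 2248; boundary points = 1 + 6 + 1 + 1 + 33 + 2 = 44; strictly interior points = area - boundary/2 + 1 = 2227; answer 2227
Stage 2: A1 = 2227; c = 4; total draws C(6,3) = 20; complement C(4,3) = 4; favorable 20 - 4 = 16; P = 4/5; answer 4/5
Stage 3: A2 = 4/5; threaded value p + q = 9; w = -31; f(3) = -3*(26) - 3*(-44) + 3*(-31) = -39; iterating: f(3)=-39, f(4)=-93, f(5)=474, f(6)=-1260, f(7)=2079, f(8)=-1035, f(9)=-6912, f(10)=30078, f(11)=-72603, f(12)=106839; answer 106839
Stage 4: A3 = 106839; m = -20; cross terms: (-20*4 - -2*-5)=-90, (-2*9 - -12*4)=30, (-12*6 - -22*9)=126, (-22*-5 - -20*6)=230; twice the area = |296| = 296; area = 148; boundary points = 9 + 5 + 1 + 1 = 16; strictly interior points = area - boundary/2 + 1 = 141; answer 141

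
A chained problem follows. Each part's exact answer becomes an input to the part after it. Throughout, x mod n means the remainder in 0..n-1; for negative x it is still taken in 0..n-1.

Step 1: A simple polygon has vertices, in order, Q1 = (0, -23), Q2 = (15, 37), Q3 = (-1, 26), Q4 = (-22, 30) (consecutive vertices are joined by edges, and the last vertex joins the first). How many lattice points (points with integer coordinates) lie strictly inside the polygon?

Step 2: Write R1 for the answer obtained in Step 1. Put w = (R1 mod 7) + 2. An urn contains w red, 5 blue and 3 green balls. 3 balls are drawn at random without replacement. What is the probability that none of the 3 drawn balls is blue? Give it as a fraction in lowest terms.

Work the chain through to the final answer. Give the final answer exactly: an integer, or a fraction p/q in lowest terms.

Step 1: cross terms: (0*37 - 15*-23)=345, (15*26 - -1*37)=427, (-1*30 - -22*26)=542, (-22*-23 - 0*30)=506; twice the area = |1820| = 1820; area = 910; boundary points = 15 + 1 + 1 + 1 = 18; strictly interior points = area - boundary/2 + 1 = 902; answer 902
Step 2: R1 = 902; w = 8; total draws C(16,3) = 560; favorable C(11,3) = 165; P = 33/112; answer 33/112

33/112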